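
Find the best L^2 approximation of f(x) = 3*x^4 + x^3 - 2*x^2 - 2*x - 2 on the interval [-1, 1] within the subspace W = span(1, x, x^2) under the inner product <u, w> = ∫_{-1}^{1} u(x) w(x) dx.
g(x) = 4*x^2/7 - 7*x/5 - 79/35

The best approximation g ∈ W is the orthogonal projection of f onto W. Writing g = a_0 + a_1 x + a_2 x^2, the coefficients solve the normal equations G · a = b where
  G_{ij} = <φ_i, φ_j> and b_i = <f, φ_i>, with φ_0 = 1, φ_1 = x, φ_2 = x^2.
G =
  [2, 0, 2/3]
  [0, 2/3, 0]
  [2/3, 0, 2/5],
b = (-62/15, -14/15, -134/105).
Solving gives a_0 = -79/35, a_1 = -7/5, a_2 = 4/7, so
  g(x) = 4*x^2/7 - 7*x/5 - 79/35.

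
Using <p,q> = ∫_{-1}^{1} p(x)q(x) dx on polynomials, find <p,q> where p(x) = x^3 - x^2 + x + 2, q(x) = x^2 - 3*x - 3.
<p,q> = -184/15

Expand the product: p(x)·q(x) = x^5 - 4*x^4 + x^3 + 2*x^2 - 9*x - 6.
∫_{-1}^{1} of each monomial x^k gives [2/(k+1) if k even, 0 if k odd]. Integrating term-by-term (or equivalently evaluating the antiderivative F(x) = x^6/6 - 4*x^5/5 + x^4/4 + 2*x^3/3 - 9*x^2/2 - 6*x at the endpoints):
  F(1) − F(−1) = -613/60 − (41/20) = -184/15.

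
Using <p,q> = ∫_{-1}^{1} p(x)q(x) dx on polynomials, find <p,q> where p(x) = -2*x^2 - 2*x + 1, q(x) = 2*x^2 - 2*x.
<p,q> = 12/5

Expand the product: p(x)·q(x) = -4*x^4 + 6*x^2 - 2*x.
∫_{-1}^{1} of each monomial x^k gives [2/(k+1) if k even, 0 if k odd]. Integrating term-by-term (or equivalently evaluating the antiderivative F(x) = -4*x^5/5 + 2*x^3 - x^2 at the endpoints):
  F(1) − F(−1) = 1/5 − (-11/5) = 12/5.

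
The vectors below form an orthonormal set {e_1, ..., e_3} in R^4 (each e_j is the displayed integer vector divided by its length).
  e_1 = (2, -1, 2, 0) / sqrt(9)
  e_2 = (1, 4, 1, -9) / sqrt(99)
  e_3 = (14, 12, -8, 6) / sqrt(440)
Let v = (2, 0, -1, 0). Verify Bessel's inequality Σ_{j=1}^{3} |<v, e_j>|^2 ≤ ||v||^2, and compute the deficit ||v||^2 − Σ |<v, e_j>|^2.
Σ |<v, e_j>|^2 = 17/5; ||v||^2 = 5; deficit = 8/5

Write each e_j = u_j / sqrt(<u_j, u_j>) where u_j is the displayed integer vector. Then <v, e_j> = <v, u_j> / sqrt(<u_j, u_j>), so |<v, e_j>|^2 = <v, u_j>^2 / <u_j, u_j>.
Coefficients: <v, e_1> = 2/sqrt(9), <v, e_2> = 1/sqrt(99), <v, e_3> = 36/sqrt(440).
Square and sum: Σ |<v, e_j>|^2 = 17/5.
Compute ||v||^2 = v·v = 5.
Deficit = 5 − 17/5 = 8/5 ≥ 0, confirming Bessel's inequality. (The deficit equals ||v − Σ <v,e_j> e_j||^2, the squared distance from v to span{e_j}.)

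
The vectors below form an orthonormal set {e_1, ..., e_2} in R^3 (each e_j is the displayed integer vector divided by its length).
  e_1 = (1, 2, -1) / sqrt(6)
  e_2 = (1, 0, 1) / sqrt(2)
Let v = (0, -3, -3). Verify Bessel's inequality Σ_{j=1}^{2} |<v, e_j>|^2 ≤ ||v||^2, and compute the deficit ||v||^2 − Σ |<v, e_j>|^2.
Σ |<v, e_j>|^2 = 6; ||v||^2 = 18; deficit = 12

Write each e_j = u_j / sqrt(<u_j, u_j>) where u_j is the displayed integer vector. Then <v, e_j> = <v, u_j> / sqrt(<u_j, u_j>), so |<v, e_j>|^2 = <v, u_j>^2 / <u_j, u_j>.
Coefficients: <v, e_1> = -3/sqrt(6), <v, e_2> = -3/sqrt(2).
Square and sum: Σ |<v, e_j>|^2 = 6.
Compute ||v||^2 = v·v = 18.
Deficit = 18 − 6 = 12 ≥ 0, confirming Bessel's inequality. (The deficit equals ||v − Σ <v,e_j> e_j||^2, the squared distance from v to span{e_j}.)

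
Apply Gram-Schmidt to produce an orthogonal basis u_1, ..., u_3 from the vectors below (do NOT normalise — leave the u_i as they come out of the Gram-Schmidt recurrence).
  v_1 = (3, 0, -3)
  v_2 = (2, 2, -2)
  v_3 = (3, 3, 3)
Orthogonal basis:
  u_1 = (3, 0, -3)
  u_2 = (0, 2, 0)
  u_3 = (3, 0, 3)

Apply the Gram-Schmidt recurrence
  u_1 = v_1
  u_i = v_i − Σ_{j<i} ((v_i · u_j) / (u_j · u_j)) · u_j.

Step by step this gives:
  u_1 = (3, 0, -3)
  u_2 = (0, 2, 0)
  u_3 = (3, 0, 3)

Orthogonality check:
  u_2 · u_1 = 0 (should be 0)
  u_3 · u_1 = 0 (should be 0)
  u_3 · u_2 = 0 (should be 0)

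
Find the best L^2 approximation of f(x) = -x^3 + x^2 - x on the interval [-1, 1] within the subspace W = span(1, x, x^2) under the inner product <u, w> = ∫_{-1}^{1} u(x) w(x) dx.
g(x) = x^2 - 8*x/5

The best approximation g ∈ W is the orthogonal projection of f onto W. Writing g = a_0 + a_1 x + a_2 x^2, the coefficients solve the normal equations G · a = b where
  G_{ij} = <φ_i, φ_j> and b_i = <f, φ_i>, with φ_0 = 1, φ_1 = x, φ_2 = x^2.
G =
  [2, 0, 2/3]
  [0, 2/3, 0]
  [2/3, 0, 2/5],
b = (2/3, -16/15, 2/5).
Solving gives a_0 = 0, a_1 = -8/5, a_2 = 1, so
  g(x) = x^2 - 8*x/5.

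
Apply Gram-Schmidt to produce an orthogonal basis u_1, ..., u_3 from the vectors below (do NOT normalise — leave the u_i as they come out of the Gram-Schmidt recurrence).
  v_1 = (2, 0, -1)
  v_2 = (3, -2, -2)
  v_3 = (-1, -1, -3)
Orthogonal basis:
  u_1 = (2, 0, -1)
  u_2 = (-1/5, -2, -2/5)
  u_3 = (-26/21, 13/21, -52/21)

Apply the Gram-Schmidt recurrence
  u_1 = v_1
  u_i = v_i − Σ_{j<i} ((v_i · u_j) / (u_j · u_j)) · u_j.

Step by step this gives:
  u_1 = (2, 0, -1)
  u_2 = (-1/5, -2, -2/5)
  u_3 = (-26/21, 13/21, -52/21)

Orthogonality check:
  u_2 · u_1 = 0 (should be 0)
  u_3 · u_1 = 0 (should be 0)
  u_3 · u_2 = 0 (should be 0)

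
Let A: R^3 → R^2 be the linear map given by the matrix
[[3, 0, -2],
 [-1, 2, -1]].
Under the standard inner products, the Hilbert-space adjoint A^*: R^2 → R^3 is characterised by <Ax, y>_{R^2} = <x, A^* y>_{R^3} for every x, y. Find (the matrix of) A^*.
A^* = A^T =
[[3, -1],
 [0, 2],
 [-2, -1]]

For real matrices with standard dot products, the defining identity <Ax, y> = <x, A^* y> gives (Ax)^T y = x^T (A^*) y, i.e. x^T A^T y = x^T (A^*) y. Since this holds for all x, y, we must have A^* = A^T. Therefore
A^* =
[[3, -1],
 [0, 2],
 [-2, -1]].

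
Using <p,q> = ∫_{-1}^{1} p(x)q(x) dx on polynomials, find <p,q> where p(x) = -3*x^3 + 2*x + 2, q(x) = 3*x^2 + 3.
<p,q> = 16

Expand the product: p(x)·q(x) = -9*x^5 - 3*x^3 + 6*x^2 + 6*x + 6.
∫_{-1}^{1} of each monomial x^k gives [2/(k+1) if k even, 0 if k odd]. Integrating term-by-term (or equivalently evaluating the antiderivative F(x) = -3*x^6/2 - 3*x^4/4 + 2*x^3 + 3*x^2 + 6*x at the endpoints):
  F(1) − F(−1) = 35/4 − (-29/4) = 16.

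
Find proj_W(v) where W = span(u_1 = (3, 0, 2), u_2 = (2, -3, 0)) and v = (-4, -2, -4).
proj_W(v) = (-556/133, -282/133, -496/133)

Set up U = [u_1 | ... | u_2] ∈ R^(3×2). The projector onto W = col(U) is P = U (U^T U)^(-1) U^T.
Compute U^T U =
  [13, 6]
  [6, 13],
and U^T v = (-20, -2).
Solve U^T U · c = U^T v for the coefficients: c = (-248/133, 94/133). The projection is proj_W(v) = U c.
Check: (v - proj_W(v)) · u_1 = 0  (should be 0).
Check: (v - proj_W(v)) · u_2 = 0  (should be 0).
Result: proj_W(v) = (-556/133, -282/133, -496/133).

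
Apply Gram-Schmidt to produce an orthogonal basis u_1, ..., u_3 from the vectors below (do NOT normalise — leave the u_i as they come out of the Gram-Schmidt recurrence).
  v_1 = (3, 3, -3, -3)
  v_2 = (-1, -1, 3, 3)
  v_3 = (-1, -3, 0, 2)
Orthogonal basis:
  u_1 = (3, 3, -3, -3)
  u_2 = (1, 1, 1, 1)
  u_3 = (1, -1, -1, 1)

Apply the Gram-Schmidt recurrence
  u_1 = v_1
  u_i = v_i − Σ_{j<i} ((v_i · u_j) / (u_j · u_j)) · u_j.

Step by step this gives:
  u_1 = (3, 3, -3, -3)
  u_2 = (1, 1, 1, 1)
  u_3 = (1, -1, -1, 1)

Orthogonality check:
  u_2 · u_1 = 0 (should be 0)
  u_3 · u_1 = 0 (should be 0)
  u_3 · u_2 = 0 (should be 0)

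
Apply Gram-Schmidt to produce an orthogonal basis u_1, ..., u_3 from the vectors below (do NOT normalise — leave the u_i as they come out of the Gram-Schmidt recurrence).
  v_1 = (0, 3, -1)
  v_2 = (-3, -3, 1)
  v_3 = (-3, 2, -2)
Orthogonal basis:
  u_1 = (0, 3, -1)
  u_2 = (-3, 0, 0)
  u_3 = (0, -2/5, -6/5)

Apply the Gram-Schmidt recurrence
  u_1 = v_1
  u_i = v_i − Σ_{j<i} ((v_i · u_j) / (u_j · u_j)) · u_j.

Step by step this gives:
  u_1 = (0, 3, -1)
  u_2 = (-3, 0, 0)
  u_3 = (0, -2/5, -6/5)

Orthogonality check:
  u_2 · u_1 = 0 (should be 0)
  u_3 · u_1 = 0 (should be 0)
  u_3 · u_2 = 0 (should be 0)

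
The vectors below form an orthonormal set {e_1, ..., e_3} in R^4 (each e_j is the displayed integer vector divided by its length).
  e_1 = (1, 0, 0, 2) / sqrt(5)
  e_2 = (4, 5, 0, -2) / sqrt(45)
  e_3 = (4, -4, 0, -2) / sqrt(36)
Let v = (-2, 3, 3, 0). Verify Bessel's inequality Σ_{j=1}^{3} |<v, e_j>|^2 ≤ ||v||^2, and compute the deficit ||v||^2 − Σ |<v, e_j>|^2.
Σ |<v, e_j>|^2 = 13; ||v||^2 = 22; deficit = 9

Write each e_j = u_j / sqrt(<u_j, u_j>) where u_j is the displayed integer vector. Then <v, e_j> = <v, u_j> / sqrt(<u_j, u_j>), so |<v, e_j>|^2 = <v, u_j>^2 / <u_j, u_j>.
Coefficients: <v, e_1> = -2/sqrt(5), <v, e_2> = 7/sqrt(45), <v, e_3> = -20/sqrt(36).
Square and sum: Σ |<v, e_j>|^2 = 13.
Compute ||v||^2 = v·v = 22.
Deficit = 22 − 13 = 9 ≥ 0, confirming Bessel's inequality. (The deficit equals ||v − Σ <v,e_j> e_j||^2, the squared distance from v to span{e_j}.)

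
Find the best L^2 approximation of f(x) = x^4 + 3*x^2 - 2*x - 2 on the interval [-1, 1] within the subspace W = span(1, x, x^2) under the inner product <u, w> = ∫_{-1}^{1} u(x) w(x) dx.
g(x) = 27*x^2/7 - 2*x - 73/35

The best approximation g ∈ W is the orthogonal projection of f onto W. Writing g = a_0 + a_1 x + a_2 x^2, the coefficients solve the normal equations G · a = b where
  G_{ij} = <φ_i, φ_j> and b_i = <f, φ_i>, with φ_0 = 1, φ_1 = x, φ_2 = x^2.
G =
  [2, 0, 2/3]
  [0, 2/3, 0]
  [2/3, 0, 2/5],
b = (-8/5, -4/3, 16/105).
Solving gives a_0 = -73/35, a_1 = -2, a_2 = 27/7, so
  g(x) = 27*x^2/7 - 2*x - 73/35.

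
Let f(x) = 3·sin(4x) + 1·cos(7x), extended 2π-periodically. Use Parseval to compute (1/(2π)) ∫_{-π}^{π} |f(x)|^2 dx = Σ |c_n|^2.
Σ |c_n|^2 = 5

Expand |f|^2 and use orthogonality of {sin(nx), cos(mx)} on [-π, π]:
  ∫_{-π}^{π} sin(nx)^2 dx = π, ∫ cos(mx)^2 dx = π, and cross terms integrate to 0.
So ∫_{-π}^{π} f(x)^2 dx = 3^2 · π + 1^2 · π = (9 + 1)π.
Divide by 2π: (9 + 1)/2 = 5.
By Parseval, this equals Σ |c_n|^2.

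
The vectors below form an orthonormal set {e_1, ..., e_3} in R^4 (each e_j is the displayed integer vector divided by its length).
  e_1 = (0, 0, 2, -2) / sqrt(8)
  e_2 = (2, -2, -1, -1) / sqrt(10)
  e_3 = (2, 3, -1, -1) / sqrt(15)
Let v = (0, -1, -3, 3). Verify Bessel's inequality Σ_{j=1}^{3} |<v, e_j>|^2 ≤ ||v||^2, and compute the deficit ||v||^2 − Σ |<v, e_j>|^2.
Σ |<v, e_j>|^2 = 19; ||v||^2 = 19; deficit = 0

Write each e_j = u_j / sqrt(<u_j, u_j>) where u_j is the displayed integer vector. Then <v, e_j> = <v, u_j> / sqrt(<u_j, u_j>), so |<v, e_j>|^2 = <v, u_j>^2 / <u_j, u_j>.
Coefficients: <v, e_1> = -12/sqrt(8), <v, e_2> = 2/sqrt(10), <v, e_3> = -3/sqrt(15).
Square and sum: Σ |<v, e_j>|^2 = 19.
Compute ||v||^2 = v·v = 19.
Deficit = 19 − 19 = 0 ≥ 0, confirming Bessel's inequality. (The deficit equals ||v − Σ <v,e_j> e_j||^2, the squared distance from v to span{e_j}.)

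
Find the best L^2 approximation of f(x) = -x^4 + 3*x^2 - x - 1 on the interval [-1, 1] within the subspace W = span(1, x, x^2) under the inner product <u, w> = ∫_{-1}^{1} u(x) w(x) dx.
g(x) = 15*x^2/7 - x - 32/35

The best approximation g ∈ W is the orthogonal projection of f onto W. Writing g = a_0 + a_1 x + a_2 x^2, the coefficients solve the normal equations G · a = b where
  G_{ij} = <φ_i, φ_j> and b_i = <f, φ_i>, with φ_0 = 1, φ_1 = x, φ_2 = x^2.
G =
  [2, 0, 2/3]
  [0, 2/3, 0]
  [2/3, 0, 2/5],
b = (-2/5, -2/3, 26/105).
Solving gives a_0 = -32/35, a_1 = -1, a_2 = 15/7, so
  g(x) = 15*x^2/7 - x - 32/35.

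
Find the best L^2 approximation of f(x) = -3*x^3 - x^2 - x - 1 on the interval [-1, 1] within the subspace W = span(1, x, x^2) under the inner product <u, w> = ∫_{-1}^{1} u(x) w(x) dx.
g(x) = -x^2 - 14*x/5 - 1

The best approximation g ∈ W is the orthogonal projection of f onto W. Writing g = a_0 + a_1 x + a_2 x^2, the coefficients solve the normal equations G · a = b where
  G_{ij} = <φ_i, φ_j> and b_i = <f, φ_i>, with φ_0 = 1, φ_1 = x, φ_2 = x^2.
G =
  [2, 0, 2/3]
  [0, 2/3, 0]
  [2/3, 0, 2/5],
b = (-8/3, -28/15, -16/15).
Solving gives a_0 = -1, a_1 = -14/5, a_2 = -1, so
  g(x) = -x^2 - 14*x/5 - 1.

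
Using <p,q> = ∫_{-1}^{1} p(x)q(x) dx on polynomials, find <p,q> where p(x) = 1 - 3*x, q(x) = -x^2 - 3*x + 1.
<p,q> = 22/3

Expand the product: p(x)·q(x) = 3*x^3 + 8*x^2 - 6*x + 1.
∫_{-1}^{1} of each monomial x^k gives [2/(k+1) if k even, 0 if k odd]. Integrating term-by-term (or equivalently evaluating the antiderivative F(x) = 3*x^4/4 + 8*x^3/3 - 3*x^2 + x at the endpoints):
  F(1) − F(−1) = 17/12 − (-71/12) = 22/3.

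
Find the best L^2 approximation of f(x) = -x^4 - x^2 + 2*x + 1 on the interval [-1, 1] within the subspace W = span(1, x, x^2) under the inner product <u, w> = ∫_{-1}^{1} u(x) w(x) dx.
g(x) = -13*x^2/7 + 2*x + 38/35

The best approximation g ∈ W is the orthogonal projection of f onto W. Writing g = a_0 + a_1 x + a_2 x^2, the coefficients solve the normal equations G · a = b where
  G_{ij} = <φ_i, φ_j> and b_i = <f, φ_i>, with φ_0 = 1, φ_1 = x, φ_2 = x^2.
G =
  [2, 0, 2/3]
  [0, 2/3, 0]
  [2/3, 0, 2/5],
b = (14/15, 4/3, -2/105).
Solving gives a_0 = 38/35, a_1 = 2, a_2 = -13/7, so
  g(x) = -13*x^2/7 + 2*x + 38/35.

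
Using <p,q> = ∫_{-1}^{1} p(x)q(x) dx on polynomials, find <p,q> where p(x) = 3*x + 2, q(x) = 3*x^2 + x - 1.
<p,q> = 2

Expand the product: p(x)·q(x) = 9*x^3 + 9*x^2 - x - 2.
∫_{-1}^{1} of each monomial x^k gives [2/(k+1) if k even, 0 if k odd]. Integrating term-by-term (or equivalently evaluating the antiderivative F(x) = 9*x^4/4 + 3*x^3 - x^2/2 - 2*x at the endpoints):
  F(1) − F(−1) = 11/4 − (3/4) = 2.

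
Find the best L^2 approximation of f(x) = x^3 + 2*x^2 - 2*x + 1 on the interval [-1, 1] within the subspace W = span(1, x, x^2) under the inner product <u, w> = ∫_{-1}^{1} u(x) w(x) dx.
g(x) = 2*x^2 - 7*x/5 + 1

The best approximation g ∈ W is the orthogonal projection of f onto W. Writing g = a_0 + a_1 x + a_2 x^2, the coefficients solve the normal equations G · a = b where
  G_{ij} = <φ_i, φ_j> and b_i = <f, φ_i>, with φ_0 = 1, φ_1 = x, φ_2 = x^2.
G =
  [2, 0, 2/3]
  [0, 2/3, 0]
  [2/3, 0, 2/5],
b = (10/3, -14/15, 22/15).
Solving gives a_0 = 1, a_1 = -7/5, a_2 = 2, so
  g(x) = 2*x^2 - 7*x/5 + 1.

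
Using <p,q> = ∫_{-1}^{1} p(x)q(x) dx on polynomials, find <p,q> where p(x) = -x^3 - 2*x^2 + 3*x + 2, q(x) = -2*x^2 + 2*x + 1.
<p,q> = 24/5

Expand the product: p(x)·q(x) = 2*x^5 + 2*x^4 - 11*x^3 + 7*x + 2.
∫_{-1}^{1} of each monomial x^k gives [2/(k+1) if k even, 0 if k odd]. Integrating term-by-term (or equivalently evaluating the antiderivative F(x) = x^6/3 + 2*x^5/5 - 11*x^4/4 + 7*x^2/2 + 2*x at the endpoints):
  F(1) − F(−1) = 209/60 − (-79/60) = 24/5.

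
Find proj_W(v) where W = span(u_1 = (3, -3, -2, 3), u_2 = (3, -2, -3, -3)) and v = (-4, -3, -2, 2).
proj_W(v) = (3/43, -327/817, 232/817, 39/19)

Set up U = [u_1 | ... | u_2] ∈ R^(4×2). The projector onto W = col(U) is P = U (U^T U)^(-1) U^T.
Compute U^T U =
  [31, 12]
  [12, 31],
and U^T v = (7, -6).
Solve U^T U · c = U^T v for the coefficients: c = (289/817, -270/817). The projection is proj_W(v) = U c.
Check: (v - proj_W(v)) · u_1 = 0  (should be 0).
Check: (v - proj_W(v)) · u_2 = 0  (should be 0).
Result: proj_W(v) = (3/43, -327/817, 232/817, 39/19).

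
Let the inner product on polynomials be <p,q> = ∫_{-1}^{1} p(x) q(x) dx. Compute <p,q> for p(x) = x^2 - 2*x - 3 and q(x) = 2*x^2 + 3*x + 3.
<p,q> = -116/5

Expand the product: p(x)·q(x) = 2*x^4 - x^3 - 9*x^2 - 15*x - 9.
∫_{-1}^{1} of each monomial x^k gives [2/(k+1) if k even, 0 if k odd]. Integrating term-by-term (or equivalently evaluating the antiderivative F(x) = 2*x^5/5 - x^4/4 - 3*x^3 - 15*x^2/2 - 9*x at the endpoints):
  F(1) − F(−1) = -387/20 − (77/20) = -116/5.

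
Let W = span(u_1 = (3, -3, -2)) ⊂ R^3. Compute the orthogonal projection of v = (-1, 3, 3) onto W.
proj_W(v) = (-27/11, 27/11, 18/11)

Set up U = [u_1 | ... | u_1] ∈ R^(3×1). The projector onto W = col(U) is P = U (U^T U)^(-1) U^T.
Compute U^T U =
  [22],
and U^T v = (-18).
Solve U^T U · c = U^T v for the coefficients: c = (-9/11). The projection is proj_W(v) = U c.
Check: (v - proj_W(v)) · u_1 = 0  (should be 0).
Result: proj_W(v) = (-27/11, 27/11, 18/11).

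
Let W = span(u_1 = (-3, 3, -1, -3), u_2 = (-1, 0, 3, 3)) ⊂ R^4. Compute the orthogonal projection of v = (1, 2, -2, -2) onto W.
proj_W(v) = (-1/41, 276/451, -887/451, -1071/451)

Set up U = [u_1 | ... | u_2] ∈ R^(4×2). The projector onto W = col(U) is P = U (U^T U)^(-1) U^T.
Compute U^T U =
  [28, -9]
  [-9, 19],
and U^T v = (11, -13).
Solve U^T U · c = U^T v for the coefficients: c = (92/451, -265/451). The projection is proj_W(v) = U c.
Check: (v - proj_W(v)) · u_1 = 0  (should be 0).
Check: (v - proj_W(v)) · u_2 = 0  (should be 0).
Result: proj_W(v) = (-1/41, 276/451, -887/451, -1071/451).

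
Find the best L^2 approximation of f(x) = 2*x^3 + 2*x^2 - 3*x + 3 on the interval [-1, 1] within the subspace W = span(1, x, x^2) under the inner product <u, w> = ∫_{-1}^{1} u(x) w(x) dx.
g(x) = 2*x^2 - 9*x/5 + 3

The best approximation g ∈ W is the orthogonal projection of f onto W. Writing g = a_0 + a_1 x + a_2 x^2, the coefficients solve the normal equations G · a = b where
  G_{ij} = <φ_i, φ_j> and b_i = <f, φ_i>, with φ_0 = 1, φ_1 = x, φ_2 = x^2.
G =
  [2, 0, 2/3]
  [0, 2/3, 0]
  [2/3, 0, 2/5],
b = (22/3, -6/5, 14/5).
Solving gives a_0 = 3, a_1 = -9/5, a_2 = 2, so
  g(x) = 2*x^2 - 9*x/5 + 3.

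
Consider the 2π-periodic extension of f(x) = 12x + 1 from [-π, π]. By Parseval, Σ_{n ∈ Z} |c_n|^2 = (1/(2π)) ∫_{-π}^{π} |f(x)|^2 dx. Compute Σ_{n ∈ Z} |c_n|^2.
Σ |c_n|^2 = 48π^2 + 1

Expand and integrate term by term over [-π, π]:
  ∫ (12x)^2 dx = 144·(2π^3/3); ∫ 2·12·(1)·x dx = 0 (odd integrand); ∫ 1^2 dx = 1·2π.
So (1/(2π)) ∫_{-π}^{π} (12x + 1)^2 dx = 144π^2/3 + 1 = 48π^2 + 1.
Parseval ⇒ Σ |c_n|^2 = 48π^2 + 1.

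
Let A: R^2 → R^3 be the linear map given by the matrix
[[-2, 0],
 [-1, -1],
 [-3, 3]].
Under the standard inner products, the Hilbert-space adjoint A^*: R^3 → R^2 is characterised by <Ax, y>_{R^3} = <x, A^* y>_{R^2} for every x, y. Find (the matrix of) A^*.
A^* = A^T =
[[-2, -1, -3],
 [0, -1, 3]]

For real matrices with standard dot products, the defining identity <Ax, y> = <x, A^* y> gives (Ax)^T y = x^T (A^*) y, i.e. x^T A^T y = x^T (A^*) y. Since this holds for all x, y, we must have A^* = A^T. Therefore
A^* =
[[-2, -1, -3],
 [0, -1, 3]].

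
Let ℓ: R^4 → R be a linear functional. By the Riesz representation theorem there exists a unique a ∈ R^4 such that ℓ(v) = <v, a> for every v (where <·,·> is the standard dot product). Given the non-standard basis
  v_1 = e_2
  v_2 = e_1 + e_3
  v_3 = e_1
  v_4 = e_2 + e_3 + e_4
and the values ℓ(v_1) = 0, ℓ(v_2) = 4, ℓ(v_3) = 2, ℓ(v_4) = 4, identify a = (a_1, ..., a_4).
a = (2, 0, 2, 2)

Write a = (a_1, ..., a_4) in the standard basis. For each basis vector v_i, ℓ(v_i) = <v_i, a> is a linear equation in the a_j's. Collect the n equations into a matrix system V a = ℓ, where row i of V is v_i (expressed in the standard basis). Since V is invertible (lower-triangular with 1s on the diagonal, up to permutation), solve by back-substitution:
  V =
[[0, 1, 0, 0],
 [1, 0, 1, 0],
 [1, 0, 0, 0],
 [0, 1, 1, 1]]
  V a = (0, 4, 2, 4)
Solving gives a = (2, 0, 2, 2).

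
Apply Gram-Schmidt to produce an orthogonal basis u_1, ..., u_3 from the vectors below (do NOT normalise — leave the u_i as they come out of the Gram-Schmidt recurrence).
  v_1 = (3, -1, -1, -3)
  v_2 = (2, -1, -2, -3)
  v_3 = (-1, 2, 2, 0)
Orthogonal basis:
  u_1 = (3, -1, -1, -3)
  u_2 = (-7/10, -1/10, -11/10, -3/10)
  u_3 = (-11/18, 14/9, 11/18, -4/3)

Apply the Gram-Schmidt recurrence
  u_1 = v_1
  u_i = v_i − Σ_{j<i} ((v_i · u_j) / (u_j · u_j)) · u_j.

Step by step this gives:
  u_1 = (3, -1, -1, -3)
  u_2 = (-7/10, -1/10, -11/10, -3/10)
  u_3 = (-11/18, 14/9, 11/18, -4/3)

Orthogonality check:
  u_2 · u_1 = 0 (should be 0)
  u_3 · u_1 = 0 (should be 0)
  u_3 · u_2 = 0 (should be 0)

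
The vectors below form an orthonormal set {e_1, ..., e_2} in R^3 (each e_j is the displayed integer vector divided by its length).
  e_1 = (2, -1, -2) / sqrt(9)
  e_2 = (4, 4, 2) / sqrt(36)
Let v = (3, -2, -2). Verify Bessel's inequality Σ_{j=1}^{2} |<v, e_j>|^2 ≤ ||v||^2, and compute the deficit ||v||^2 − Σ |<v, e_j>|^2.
Σ |<v, e_j>|^2 = 16; ||v||^2 = 17; deficit = 1

Write each e_j = u_j / sqrt(<u_j, u_j>) where u_j is the displayed integer vector. Then <v, e_j> = <v, u_j> / sqrt(<u_j, u_j>), so |<v, e_j>|^2 = <v, u_j>^2 / <u_j, u_j>.
Coefficients: <v, e_1> = 12/sqrt(9), <v, e_2> = 0/sqrt(36).
Square and sum: Σ |<v, e_j>|^2 = 16.
Compute ||v||^2 = v·v = 17.
Deficit = 17 − 16 = 1 ≥ 0, confirming Bessel's inequality. (The deficit equals ||v − Σ <v,e_j> e_j||^2, the squared distance from v to span{e_j}.)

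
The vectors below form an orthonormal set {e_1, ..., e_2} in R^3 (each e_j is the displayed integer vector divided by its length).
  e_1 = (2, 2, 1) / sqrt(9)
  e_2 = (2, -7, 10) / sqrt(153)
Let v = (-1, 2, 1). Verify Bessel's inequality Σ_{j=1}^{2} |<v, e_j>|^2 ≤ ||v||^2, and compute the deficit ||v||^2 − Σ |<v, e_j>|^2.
Σ |<v, e_j>|^2 = 21/17; ||v||^2 = 6; deficit = 81/17

Write each e_j = u_j / sqrt(<u_j, u_j>) where u_j is the displayed integer vector. Then <v, e_j> = <v, u_j> / sqrt(<u_j, u_j>), so |<v, e_j>|^2 = <v, u_j>^2 / <u_j, u_j>.
Coefficients: <v, e_1> = 3/sqrt(9), <v, e_2> = -6/sqrt(153).
Square and sum: Σ |<v, e_j>|^2 = 21/17.
Compute ||v||^2 = v·v = 6.
Deficit = 6 − 21/17 = 81/17 ≥ 0, confirming Bessel's inequality. (The deficit equals ||v − Σ <v,e_j> e_j||^2, the squared distance from v to span{e_j}.)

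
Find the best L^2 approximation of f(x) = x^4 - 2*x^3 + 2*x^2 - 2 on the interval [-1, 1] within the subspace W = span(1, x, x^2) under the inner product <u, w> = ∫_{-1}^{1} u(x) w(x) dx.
g(x) = 20*x^2/7 - 6*x/5 - 73/35

The best approximation g ∈ W is the orthogonal projection of f onto W. Writing g = a_0 + a_1 x + a_2 x^2, the coefficients solve the normal equations G · a = b where
  G_{ij} = <φ_i, φ_j> and b_i = <f, φ_i>, with φ_0 = 1, φ_1 = x, φ_2 = x^2.
G =
  [2, 0, 2/3]
  [0, 2/3, 0]
  [2/3, 0, 2/5],
b = (-34/15, -4/5, -26/105).
Solving gives a_0 = -73/35, a_1 = -6/5, a_2 = 20/7, so
  g(x) = 20*x^2/7 - 6*x/5 - 73/35.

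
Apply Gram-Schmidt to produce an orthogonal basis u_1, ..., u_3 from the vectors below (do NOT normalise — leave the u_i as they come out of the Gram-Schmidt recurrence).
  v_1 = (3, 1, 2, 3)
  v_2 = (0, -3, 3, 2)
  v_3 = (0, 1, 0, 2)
Orthogonal basis:
  u_1 = (3, 1, 2, 3)
  u_2 = (-27/23, -78/23, 51/23, 19/23)
  u_3 = (-87/85, 32/85, -2/5, 99/85)

Apply the Gram-Schmidt recurrence
  u_1 = v_1
  u_i = v_i − Σ_{j<i} ((v_i · u_j) / (u_j · u_j)) · u_j.

Step by step this gives:
  u_1 = (3, 1, 2, 3)
  u_2 = (-27/23, -78/23, 51/23, 19/23)
  u_3 = (-87/85, 32/85, -2/5, 99/85)

Orthogonality check:
  u_2 · u_1 = 0 (should be 0)
  u_3 · u_1 = 0 (should be 0)
  u_3 · u_2 = 0 (should be 0)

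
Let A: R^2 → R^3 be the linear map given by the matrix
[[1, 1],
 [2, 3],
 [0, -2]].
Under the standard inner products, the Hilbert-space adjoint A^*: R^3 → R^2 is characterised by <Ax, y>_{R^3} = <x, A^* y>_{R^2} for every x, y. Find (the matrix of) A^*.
A^* = A^T =
[[1, 2, 0],
 [1, 3, -2]]

For real matrices with standard dot products, the defining identity <Ax, y> = <x, A^* y> gives (Ax)^T y = x^T (A^*) y, i.e. x^T A^T y = x^T (A^*) y. Since this holds for all x, y, we must have A^* = A^T. Therefore
A^* =
[[1, 2, 0],
 [1, 3, -2]].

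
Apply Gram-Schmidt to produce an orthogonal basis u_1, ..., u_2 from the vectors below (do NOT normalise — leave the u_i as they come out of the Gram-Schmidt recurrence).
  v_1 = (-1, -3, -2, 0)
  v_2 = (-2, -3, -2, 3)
Orthogonal basis:
  u_1 = (-1, -3, -2, 0)
  u_2 = (-13/14, 3/14, 1/7, 3)

Apply the Gram-Schmidt recurrence
  u_1 = v_1
  u_i = v_i − Σ_{j<i} ((v_i · u_j) / (u_j · u_j)) · u_j.

Step by step this gives:
  u_1 = (-1, -3, -2, 0)
  u_2 = (-13/14, 3/14, 1/7, 3)

Orthogonality check:
  u_2 · u_1 = 0 (should be 0)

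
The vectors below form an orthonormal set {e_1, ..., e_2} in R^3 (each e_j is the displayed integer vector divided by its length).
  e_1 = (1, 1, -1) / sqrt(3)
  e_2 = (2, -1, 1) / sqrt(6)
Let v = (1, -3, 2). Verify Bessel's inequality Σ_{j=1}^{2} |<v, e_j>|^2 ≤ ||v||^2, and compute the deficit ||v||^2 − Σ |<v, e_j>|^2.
Σ |<v, e_j>|^2 = 27/2; ||v||^2 = 14; deficit = 1/2

Write each e_j = u_j / sqrt(<u_j, u_j>) where u_j is the displayed integer vector. Then <v, e_j> = <v, u_j> / sqrt(<u_j, u_j>), so |<v, e_j>|^2 = <v, u_j>^2 / <u_j, u_j>.
Coefficients: <v, e_1> = -4/sqrt(3), <v, e_2> = 7/sqrt(6).
Square and sum: Σ |<v, e_j>|^2 = 27/2.
Compute ||v||^2 = v·v = 14.
Deficit = 14 − 27/2 = 1/2 ≥ 0, confirming Bessel's inequality. (The deficit equals ||v − Σ <v,e_j> e_j||^2, the squared distance from v to span{e_j}.)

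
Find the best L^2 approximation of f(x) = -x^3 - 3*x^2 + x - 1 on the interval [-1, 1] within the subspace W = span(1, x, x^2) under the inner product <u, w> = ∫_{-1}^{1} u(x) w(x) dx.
g(x) = -3*x^2 + 2*x/5 - 1

The best approximation g ∈ W is the orthogonal projection of f onto W. Writing g = a_0 + a_1 x + a_2 x^2, the coefficients solve the normal equations G · a = b where
  G_{ij} = <φ_i, φ_j> and b_i = <f, φ_i>, with φ_0 = 1, φ_1 = x, φ_2 = x^2.
G =
  [2, 0, 2/3]
  [0, 2/3, 0]
  [2/3, 0, 2/5],
b = (-4, 4/15, -28/15).
Solving gives a_0 = -1, a_1 = 2/5, a_2 = -3, so
  g(x) = -3*x^2 + 2*x/5 - 1.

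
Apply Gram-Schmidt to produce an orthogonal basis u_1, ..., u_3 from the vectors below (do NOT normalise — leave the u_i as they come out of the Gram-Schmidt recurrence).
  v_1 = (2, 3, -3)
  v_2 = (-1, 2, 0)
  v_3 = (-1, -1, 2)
Orthogonal basis:
  u_1 = (2, 3, -3)
  u_2 = (-15/11, 16/11, 6/11)
  u_3 = (15/47, 15/94, 35/94)

Apply the Gram-Schmidt recurrence
  u_1 = v_1
  u_i = v_i − Σ_{j<i} ((v_i · u_j) / (u_j · u_j)) · u_j.

Step by step this gives:
  u_1 = (2, 3, -3)
  u_2 = (-15/11, 16/11, 6/11)
  u_3 = (15/47, 15/94, 35/94)

Orthogonality check:
  u_2 · u_1 = 0 (should be 0)
  u_3 · u_1 = 0 (should be 0)
  u_3 · u_2 = 0 (should be 0)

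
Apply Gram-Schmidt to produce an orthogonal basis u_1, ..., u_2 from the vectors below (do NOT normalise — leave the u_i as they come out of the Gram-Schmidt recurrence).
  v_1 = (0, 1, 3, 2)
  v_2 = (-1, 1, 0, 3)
Orthogonal basis:
  u_1 = (0, 1, 3, 2)
  u_2 = (-1, 1/2, -3/2, 2)

Apply the Gram-Schmidt recurrence
  u_1 = v_1
  u_i = v_i − Σ_{j<i} ((v_i · u_j) / (u_j · u_j)) · u_j.

Step by step this gives:
  u_1 = (0, 1, 3, 2)
  u_2 = (-1, 1/2, -3/2, 2)

Orthogonality check:
  u_2 · u_1 = 0 (should be 0)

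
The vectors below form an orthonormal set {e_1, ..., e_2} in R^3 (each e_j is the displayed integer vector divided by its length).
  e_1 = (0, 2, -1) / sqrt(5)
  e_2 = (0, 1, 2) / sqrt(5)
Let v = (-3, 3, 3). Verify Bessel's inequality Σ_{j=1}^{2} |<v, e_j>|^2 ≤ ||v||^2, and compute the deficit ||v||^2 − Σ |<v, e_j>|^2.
Σ |<v, e_j>|^2 = 18; ||v||^2 = 27; deficit = 9

Write each e_j = u_j / sqrt(<u_j, u_j>) where u_j is the displayed integer vector. Then <v, e_j> = <v, u_j> / sqrt(<u_j, u_j>), so |<v, e_j>|^2 = <v, u_j>^2 / <u_j, u_j>.
Coefficients: <v, e_1> = 3/sqrt(5), <v, e_2> = 9/sqrt(5).
Square and sum: Σ |<v, e_j>|^2 = 18.
Compute ||v||^2 = v·v = 27.
Deficit = 27 − 18 = 9 ≥ 0, confirming Bessel's inequality. (The deficit equals ||v − Σ <v,e_j> e_j||^2, the squared distance from v to span{e_j}.)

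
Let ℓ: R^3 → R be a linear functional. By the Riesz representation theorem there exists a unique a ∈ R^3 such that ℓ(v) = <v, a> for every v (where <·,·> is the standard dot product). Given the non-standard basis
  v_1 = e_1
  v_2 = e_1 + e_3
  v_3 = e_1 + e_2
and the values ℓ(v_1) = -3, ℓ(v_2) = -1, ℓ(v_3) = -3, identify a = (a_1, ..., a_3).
a = (-3, 0, 2)

Write a = (a_1, ..., a_3) in the standard basis. For each basis vector v_i, ℓ(v_i) = <v_i, a> is a linear equation in the a_j's. Collect the n equations into a matrix system V a = ℓ, where row i of V is v_i (expressed in the standard basis). Since V is invertible (lower-triangular with 1s on the diagonal, up to permutation), solve by back-substitution:
  V =
[[1, 0, 0],
 [1, 0, 1],
 [1, 1, 0]]
  V a = (-3, -1, -3)
Solving gives a = (-3, 0, 2).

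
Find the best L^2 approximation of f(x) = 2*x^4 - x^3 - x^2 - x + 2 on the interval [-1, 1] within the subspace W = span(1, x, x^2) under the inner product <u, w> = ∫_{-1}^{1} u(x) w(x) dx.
g(x) = 5*x^2/7 - 8*x/5 + 64/35

The best approximation g ∈ W is the orthogonal projection of f onto W. Writing g = a_0 + a_1 x + a_2 x^2, the coefficients solve the normal equations G · a = b where
  G_{ij} = <φ_i, φ_j> and b_i = <f, φ_i>, with φ_0 = 1, φ_1 = x, φ_2 = x^2.
G =
  [2, 0, 2/3]
  [0, 2/3, 0]
  [2/3, 0, 2/5],
b = (62/15, -16/15, 158/105).
Solving gives a_0 = 64/35, a_1 = -8/5, a_2 = 5/7, so
  g(x) = 5*x^2/7 - 8*x/5 + 64/35.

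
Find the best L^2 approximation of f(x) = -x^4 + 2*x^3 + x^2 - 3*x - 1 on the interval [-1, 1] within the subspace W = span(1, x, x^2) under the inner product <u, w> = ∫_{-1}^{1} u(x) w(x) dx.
g(x) = x^2/7 - 9*x/5 - 32/35

The best approximation g ∈ W is the orthogonal projection of f onto W. Writing g = a_0 + a_1 x + a_2 x^2, the coefficients solve the normal equations G · a = b where
  G_{ij} = <φ_i, φ_j> and b_i = <f, φ_i>, with φ_0 = 1, φ_1 = x, φ_2 = x^2.
G =
  [2, 0, 2/3]
  [0, 2/3, 0]
  [2/3, 0, 2/5],
b = (-26/15, -6/5, -58/105).
Solving gives a_0 = -32/35, a_1 = -9/5, a_2 = 1/7, so
  g(x) = x^2/7 - 9*x/5 - 32/35.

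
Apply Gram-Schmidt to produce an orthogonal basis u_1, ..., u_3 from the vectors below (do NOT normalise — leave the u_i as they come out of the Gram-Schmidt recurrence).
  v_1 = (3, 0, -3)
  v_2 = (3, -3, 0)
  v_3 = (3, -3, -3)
Orthogonal basis:
  u_1 = (3, 0, -3)
  u_2 = (3/2, -3, 3/2)
  u_3 = (-1, -1, -1)

Apply the Gram-Schmidt recurrence
  u_1 = v_1
  u_i = v_i − Σ_{j<i} ((v_i · u_j) / (u_j · u_j)) · u_j.

Step by step this gives:
  u_1 = (3, 0, -3)
  u_2 = (3/2, -3, 3/2)
  u_3 = (-1, -1, -1)

Orthogonality check:
  u_2 · u_1 = 0 (should be 0)
  u_3 · u_1 = 0 (should be 0)
  u_3 · u_2 = 0 (should be 0)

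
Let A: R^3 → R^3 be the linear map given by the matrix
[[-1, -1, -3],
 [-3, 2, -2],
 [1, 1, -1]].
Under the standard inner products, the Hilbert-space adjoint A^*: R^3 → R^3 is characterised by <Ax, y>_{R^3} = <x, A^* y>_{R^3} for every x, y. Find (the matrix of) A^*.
A^* = A^T =
[[-1, -3, 1],
 [-1, 2, 1],
 [-3, -2, -1]]

For real matrices with standard dot products, the defining identity <Ax, y> = <x, A^* y> gives (Ax)^T y = x^T (A^*) y, i.e. x^T A^T y = x^T (A^*) y. Since this holds for all x, y, we must have A^* = A^T. Therefore
A^* =
[[-1, -3, 1],
 [-1, 2, 1],
 [-3, -2, -1]].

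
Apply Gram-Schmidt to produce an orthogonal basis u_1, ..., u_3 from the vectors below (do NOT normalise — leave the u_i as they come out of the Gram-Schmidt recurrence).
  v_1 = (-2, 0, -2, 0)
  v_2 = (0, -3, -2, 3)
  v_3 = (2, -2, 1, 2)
Orthogonal basis:
  u_1 = (-2, 0, -2, 0)
  u_2 = (1, -3, -1, 3)
  u_3 = (-3/20, -1/20, 3/20, 1/20)

Apply the Gram-Schmidt recurrence
  u_1 = v_1
  u_i = v_i − Σ_{j<i} ((v_i · u_j) / (u_j · u_j)) · u_j.

Step by step this gives:
  u_1 = (-2, 0, -2, 0)
  u_2 = (1, -3, -1, 3)
  u_3 = (-3/20, -1/20, 3/20, 1/20)

Orthogonality check:
  u_2 · u_1 = 0 (should be 0)
  u_3 · u_1 = 0 (should be 0)
  u_3 · u_2 = 0 (should be 0)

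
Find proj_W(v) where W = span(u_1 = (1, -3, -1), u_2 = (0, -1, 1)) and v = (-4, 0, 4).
proj_W(v) = (-4/3, 2/3, 14/3)

Set up U = [u_1 | ... | u_2] ∈ R^(3×2). The projector onto W = col(U) is P = U (U^T U)^(-1) U^T.
Compute U^T U =
  [11, 2]
  [2, 2],
and U^T v = (-8, 4).
Solve U^T U · c = U^T v for the coefficients: c = (-4/3, 10/3). The projection is proj_W(v) = U c.
Check: (v - proj_W(v)) · u_1 = 0  (should be 0).
Check: (v - proj_W(v)) · u_2 = 0  (should be 0).
Result: proj_W(v) = (-4/3, 2/3, 14/3).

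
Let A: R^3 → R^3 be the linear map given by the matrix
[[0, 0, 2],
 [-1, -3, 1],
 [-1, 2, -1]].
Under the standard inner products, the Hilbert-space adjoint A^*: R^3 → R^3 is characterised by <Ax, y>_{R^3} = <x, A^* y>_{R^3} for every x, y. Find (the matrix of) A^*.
A^* = A^T =
[[0, -1, -1],
 [0, -3, 2],
 [2, 1, -1]]

For real matrices with standard dot products, the defining identity <Ax, y> = <x, A^* y> gives (Ax)^T y = x^T (A^*) y, i.e. x^T A^T y = x^T (A^*) y. Since this holds for all x, y, we must have A^* = A^T. Therefore
A^* =
[[0, -1, -1],
 [0, -3, 2],
 [2, 1, -1]].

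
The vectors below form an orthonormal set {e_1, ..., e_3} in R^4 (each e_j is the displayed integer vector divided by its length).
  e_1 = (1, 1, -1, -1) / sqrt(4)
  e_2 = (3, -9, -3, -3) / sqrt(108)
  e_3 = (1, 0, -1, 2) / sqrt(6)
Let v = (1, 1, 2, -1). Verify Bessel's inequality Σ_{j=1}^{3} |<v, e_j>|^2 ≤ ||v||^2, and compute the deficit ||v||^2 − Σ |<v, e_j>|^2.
Σ |<v, e_j>|^2 = 5/2; ||v||^2 = 7; deficit = 9/2

Write each e_j = u_j / sqrt(<u_j, u_j>) where u_j is the displayed integer vector. Then <v, e_j> = <v, u_j> / sqrt(<u_j, u_j>), so |<v, e_j>|^2 = <v, u_j>^2 / <u_j, u_j>.
Coefficients: <v, e_1> = 1/sqrt(4), <v, e_2> = -9/sqrt(108), <v, e_3> = -3/sqrt(6).
Square and sum: Σ |<v, e_j>|^2 = 5/2.
Compute ||v||^2 = v·v = 7.
Deficit = 7 − 5/2 = 9/2 ≥ 0, confirming Bessel's inequality. (The deficit equals ||v − Σ <v,e_j> e_j||^2, the squared distance from v to span{e_j}.)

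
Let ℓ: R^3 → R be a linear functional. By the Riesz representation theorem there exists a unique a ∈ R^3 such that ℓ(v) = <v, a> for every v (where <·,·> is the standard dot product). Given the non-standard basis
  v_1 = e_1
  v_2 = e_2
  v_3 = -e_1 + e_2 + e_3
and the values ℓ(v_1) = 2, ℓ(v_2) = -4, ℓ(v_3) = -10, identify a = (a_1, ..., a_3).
a = (2, -4, -4)

Write a = (a_1, ..., a_3) in the standard basis. For each basis vector v_i, ℓ(v_i) = <v_i, a> is a linear equation in the a_j's. Collect the n equations into a matrix system V a = ℓ, where row i of V is v_i (expressed in the standard basis). Since V is invertible (lower-triangular with 1s on the diagonal, up to permutation), solve by back-substitution:
  V =
[[1, 0, 0],
 [0, 1, 0],
 [-1, 1, 1]]
  V a = (2, -4, -10)
Solving gives a = (2, -4, -4).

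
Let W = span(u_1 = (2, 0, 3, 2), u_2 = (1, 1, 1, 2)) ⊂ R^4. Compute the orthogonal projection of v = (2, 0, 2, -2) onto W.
proj_W(v) = (15/19, -27/19, 36/19, -12/19)

Set up U = [u_1 | ... | u_2] ∈ R^(4×2). The projector onto W = col(U) is P = U (U^T U)^(-1) U^T.
Compute U^T U =
  [17, 9]
  [9, 7],
and U^T v = (6, 0).
Solve U^T U · c = U^T v for the coefficients: c = (21/19, -27/19). The projection is proj_W(v) = U c.
Check: (v - proj_W(v)) · u_1 = 0  (should be 0).
Check: (v - proj_W(v)) · u_2 = 0  (should be 0).
Result: proj_W(v) = (15/19, -27/19, 36/19, -12/19).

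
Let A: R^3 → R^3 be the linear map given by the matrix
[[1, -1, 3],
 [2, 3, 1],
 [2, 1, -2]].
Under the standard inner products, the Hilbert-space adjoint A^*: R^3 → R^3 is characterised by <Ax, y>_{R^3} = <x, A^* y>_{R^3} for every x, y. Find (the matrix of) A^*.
A^* = A^T =
[[1, 2, 2],
 [-1, 3, 1],
 [3, 1, -2]]

For real matrices with standard dot products, the defining identity <Ax, y> = <x, A^* y> gives (Ax)^T y = x^T (A^*) y, i.e. x^T A^T y = x^T (A^*) y. Since this holds for all x, y, we must have A^* = A^T. Therefore
A^* =
[[1, 2, 2],
 [-1, 3, 1],
 [3, 1, -2]].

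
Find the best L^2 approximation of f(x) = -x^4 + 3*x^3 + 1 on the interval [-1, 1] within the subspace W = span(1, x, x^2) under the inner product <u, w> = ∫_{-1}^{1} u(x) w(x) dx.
g(x) = -6*x^2/7 + 9*x/5 + 38/35

The best approximation g ∈ W is the orthogonal projection of f onto W. Writing g = a_0 + a_1 x + a_2 x^2, the coefficients solve the normal equations G · a = b where
  G_{ij} = <φ_i, φ_j> and b_i = <f, φ_i>, with φ_0 = 1, φ_1 = x, φ_2 = x^2.
G =
  [2, 0, 2/3]
  [0, 2/3, 0]
  [2/3, 0, 2/5],
b = (8/5, 6/5, 8/21).
Solving gives a_0 = 38/35, a_1 = 9/5, a_2 = -6/7, so
  g(x) = -6*x^2/7 + 9*x/5 + 38/35.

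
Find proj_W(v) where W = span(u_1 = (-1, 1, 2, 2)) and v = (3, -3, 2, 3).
proj_W(v) = (-2/5, 2/5, 4/5, 4/5)

Set up U = [u_1 | ... | u_1] ∈ R^(4×1). The projector onto W = col(U) is P = U (U^T U)^(-1) U^T.
Compute U^T U =
  [10],
and U^T v = (4).
Solve U^T U · c = U^T v for the coefficients: c = (2/5). The projection is proj_W(v) = U c.
Check: (v - proj_W(v)) · u_1 = 0  (should be 0).
Result: proj_W(v) = (-2/5, 2/5, 4/5, 4/5).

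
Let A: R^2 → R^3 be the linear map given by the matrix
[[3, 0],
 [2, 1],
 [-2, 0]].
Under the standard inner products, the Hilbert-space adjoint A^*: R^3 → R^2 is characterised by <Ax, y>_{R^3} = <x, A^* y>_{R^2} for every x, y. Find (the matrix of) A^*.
A^* = A^T =
[[3, 2, -2],
 [0, 1, 0]]

For real matrices with standard dot products, the defining identity <Ax, y> = <x, A^* y> gives (Ax)^T y = x^T (A^*) y, i.e. x^T A^T y = x^T (A^*) y. Since this holds for all x, y, we must have A^* = A^T. Therefore
A^* =
[[3, 2, -2],
 [0, 1, 0]].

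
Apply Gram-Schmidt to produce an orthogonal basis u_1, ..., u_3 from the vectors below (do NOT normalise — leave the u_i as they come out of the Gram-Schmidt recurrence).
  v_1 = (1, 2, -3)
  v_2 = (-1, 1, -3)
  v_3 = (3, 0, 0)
Orthogonal basis:
  u_1 = (1, 2, -3)
  u_2 = (-12/7, -3/7, -6/7)
  u_3 = (1/2, -1, -1/2)

Apply the Gram-Schmidt recurrence
  u_1 = v_1
  u_i = v_i − Σ_{j<i} ((v_i · u_j) / (u_j · u_j)) · u_j.

Step by step this gives:
  u_1 = (1, 2, -3)
  u_2 = (-12/7, -3/7, -6/7)
  u_3 = (1/2, -1, -1/2)

Orthogonality check:
  u_2 · u_1 = 0 (should be 0)
  u_3 · u_1 = 0 (should be 0)
  u_3 · u_2 = 0 (should be 0)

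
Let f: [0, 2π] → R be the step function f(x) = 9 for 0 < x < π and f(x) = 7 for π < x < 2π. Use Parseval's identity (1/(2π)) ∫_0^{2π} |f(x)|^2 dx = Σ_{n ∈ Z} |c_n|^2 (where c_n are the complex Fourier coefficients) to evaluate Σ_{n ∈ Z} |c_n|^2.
Σ |c_n|^2 = 65

Parseval equates the L^2 energy of f (normalised by 1/(2π)) with the ℓ^2 sum of its Fourier coefficients: (1/(2π)) ∫_0^{2π} |f|^2 = Σ |c_n|^2.
Compute the left side: (1/(2π)) [∫_0^π 9^2 dx + ∫_π^{2π} 7^2 dx] = (1/(2π)) · (81π + 49π) = (81 + 49)/2 = 65.
So Σ_{n ∈ Z} |c_n|^2 = 65.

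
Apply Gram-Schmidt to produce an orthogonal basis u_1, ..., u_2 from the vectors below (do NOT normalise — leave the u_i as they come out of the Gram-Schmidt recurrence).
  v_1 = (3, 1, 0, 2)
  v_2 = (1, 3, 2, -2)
Orthogonal basis:
  u_1 = (3, 1, 0, 2)
  u_2 = (4/7, 20/7, 2, -16/7)

Apply the Gram-Schmidt recurrence
  u_1 = v_1
  u_i = v_i − Σ_{j<i} ((v_i · u_j) / (u_j · u_j)) · u_j.

Step by step this gives:
  u_1 = (3, 1, 0, 2)
  u_2 = (4/7, 20/7, 2, -16/7)

Orthogonality check:
  u_2 · u_1 = 0 (should be 0)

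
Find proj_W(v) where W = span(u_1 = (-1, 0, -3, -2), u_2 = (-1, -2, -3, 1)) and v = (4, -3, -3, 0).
proj_W(v) = (-101/146, -114/73, -303/146, 70/73)

Set up U = [u_1 | ... | u_2] ∈ R^(4×2). The projector onto W = col(U) is P = U (U^T U)^(-1) U^T.
Compute U^T U =
  [14, 8]
  [8, 15],
and U^T v = (5, 11).
Solve U^T U · c = U^T v for the coefficients: c = (-13/146, 57/73). The projection is proj_W(v) = U c.
Check: (v - proj_W(v)) · u_1 = 0  (should be 0).
Check: (v - proj_W(v)) · u_2 = 0  (should be 0).
Result: proj_W(v) = (-101/146, -114/73, -303/146, 70/73).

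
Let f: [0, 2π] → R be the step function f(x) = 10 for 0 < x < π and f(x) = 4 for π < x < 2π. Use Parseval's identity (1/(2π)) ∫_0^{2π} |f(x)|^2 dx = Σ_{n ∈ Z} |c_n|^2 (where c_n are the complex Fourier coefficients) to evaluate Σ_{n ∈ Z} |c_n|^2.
Σ |c_n|^2 = 58

Parseval equates the L^2 energy of f (normalised by 1/(2π)) with the ℓ^2 sum of its Fourier coefficients: (1/(2π)) ∫_0^{2π} |f|^2 = Σ |c_n|^2.
Compute the left side: (1/(2π)) [∫_0^π 10^2 dx + ∫_π^{2π} 4^2 dx] = (1/(2π)) · (100π + 16π) = (100 + 16)/2 = 58.
So Σ_{n ∈ Z} |c_n|^2 = 58.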